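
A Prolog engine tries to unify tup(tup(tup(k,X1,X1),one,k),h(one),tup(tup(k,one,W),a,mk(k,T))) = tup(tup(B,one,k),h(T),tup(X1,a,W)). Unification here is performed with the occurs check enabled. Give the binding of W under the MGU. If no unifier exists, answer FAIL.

mk(k,one)

Decompose tup/3: tup(tup(k,X1,X1),one,k) = tup(B,one,k),  h(one) = h(T),  tup(tup(k,one,W),a,mk(k,T)) = tup(X1,a,W).
Decompose tup/3: tup(k,X1,X1) = B,  one = one,  k = k.
Bind B := tup(k,X1,X1); no other remaining equation mentions B.
Delete trivial equation one = one.
Delete trivial equation k = k.
Decompose h/1: one = T.
Bind T := one; substituting into the remaining equation gives: tup(tup(k,one,W),a,mk(k,one)) = tup(X1,a,W).
Decompose tup/3: tup(k,one,W) = X1,  a = a,  mk(k,one) = W.
Bind X1 := tup(k,one,W); no other remaining equation mentions X1. Substituting into the earlier binding gives B := tup(k,tup(k,one,W),tup(k,one,W)).
Delete trivial equation a = a.
Bind W := mk(k,one). Substituting into the earlier bindings gives B := tup(k,tup(k,one,mk(k,one)),tup(k,one,mk(k,one))), X1 := tup(k,one,mk(k,one)).
MGU = { B ↦ tup(k,tup(k,one,mk(k,one)),tup(k,one,mk(k,one))), T ↦ one, X1 ↦ tup(k,one,mk(k,one)), W ↦ mk(k,one) }, so W ↦ mk(k,one).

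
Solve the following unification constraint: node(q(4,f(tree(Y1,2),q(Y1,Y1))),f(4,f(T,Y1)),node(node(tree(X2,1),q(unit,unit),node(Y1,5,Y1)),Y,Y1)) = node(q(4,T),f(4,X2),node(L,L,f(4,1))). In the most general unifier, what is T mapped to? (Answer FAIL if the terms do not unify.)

f(tree(f(4,1),2),q(f(4,1),f(4,1)))

Decompose node/3: q(4,f(tree(Y1,2),q(Y1,Y1))) = q(4,T),  f(4,f(T,Y1)) = f(4,X2),  node(node(tree(X2,1),q(unit,unit),node(Y1,5,Y1)),Y,Y1) = node(L,L,f(4,1)).
Decompose q/2: 4 = 4,  f(tree(Y1,2),q(Y1,Y1)) = T.
Delete trivial equation 4 = 4.
Bind T := f(tree(Y1,2),q(Y1,Y1)); substituting into the one remaining equation that mentions T gives: f(4,f(f(tree(Y1,2),q(Y1,Y1)),Y1)) = f(4,X2).
Decompose f/2: 4 = 4,  f(f(tree(Y1,2),q(Y1,Y1)),Y1) = X2.
Delete trivial equation 4 = 4.
Bind X2 := f(f(tree(Y1,2),q(Y1,Y1)),Y1); substituting into the remaining equation gives: node(node(tree(f(f(tree(Y1,2),q(Y1,Y1)),Y1),1),q(unit,unit),node(Y1,5,Y1)),Y,Y1) = node(L,L,f(4,1)).
Decompose node/3: node(tree(f(f(tree(Y1,2),q(Y1,Y1)),Y1),1),q(unit,unit),node(Y1,5,Y1)) = L,  Y = L,  Y1 = f(4,1).
Bind L := node(tree(f(f(tree(Y1,2),q(Y1,Y1)),Y1),1),q(unit,unit),node(Y1,5,Y1)); substituting into the one remaining equation that mentions L gives: Y = node(tree(f(f(tree(Y1,2),q(Y1,Y1)),Y1),1),q(unit,unit),node(Y1,5,Y1)).
Bind Y := node(tree(f(f(tree(Y1,2),q(Y1,Y1)),Y1),1),q(unit,unit),node(Y1,5,Y1)); no other remaining equation mentions Y.
Bind Y1 := f(4,1). Substituting into the earlier bindings gives T := f(tree(f(4,1),2),q(f(4,1),f(4,1))), X2 := f(f(tree(f(4,1),2),q(f(4,1),f(4,1))),f(4,1)), L := node(tree(f(f(tree(f(4,1),2),q(f(4,1),f(4,1))),f(4,1)),1),q(unit,unit),node(f(4,1),5,f(4,1))), Y := node(tree(f(f(tree(f(4,1),2),q(f(4,1),f(4,1))),f(4,1)),1),q(unit,unit),node(f(4,1),5,f(4,1))).
MGU = { T := f(tree(f(4,1),2),q(f(4,1),f(4,1))), X2 := f(f(tree(f(4,1),2),q(f(4,1),f(4,1))),f(4,1)), L := node(tree(f(f(tree(f(4,1),2),q(f(4,1),f(4,1))),f(4,1)),1),q(unit,unit),node(f(4,1),5,f(4,1))), Y := node(tree(f(f(tree(f(4,1),2),q(f(4,1),f(4,1))),f(4,1)),1),q(unit,unit),node(f(4,1),5,f(4,1))), Y1 := f(4,1) }, so T := f(tree(f(4,1),2),q(f(4,1),f(4,1))).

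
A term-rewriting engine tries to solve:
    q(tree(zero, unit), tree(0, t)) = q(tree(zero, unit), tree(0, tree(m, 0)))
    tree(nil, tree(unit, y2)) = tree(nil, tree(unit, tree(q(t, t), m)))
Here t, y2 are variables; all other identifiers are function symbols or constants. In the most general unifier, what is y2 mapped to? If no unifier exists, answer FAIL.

Decompose q/2: tree(zero, unit) = tree(zero, unit),  tree(0, t) = tree(0, tree(m, 0)).
Delete trivial equation tree(zero, unit) = tree(zero, unit).
Decompose tree/2: 0 = 0,  t = tree(m, 0).
Delete trivial equation 0 = 0.
Bind t := tree(m, 0); substituting into the remaining equation gives: tree(nil, tree(unit, y2)) = tree(nil, tree(unit, tree(q(tree(m, 0), tree(m, 0)), m))).
Decompose tree/2: nil = nil,  tree(unit, y2) = tree(unit, tree(q(tree(m, 0), tree(m, 0)), m)).
Delete trivial equation nil = nil.
Decompose tree/2: unit = unit,  y2 = tree(q(tree(m, 0), tree(m, 0)), m).
Delete trivial equation unit = unit.
Bind y2 := tree(q(tree(m, 0), tree(m, 0)), m).
MGU = { t ↦ tree(m, 0), y2 ↦ tree(q(tree(m, 0), tree(m, 0)), m) }, so y2 ↦ tree(q(tree(m, 0), tree(m, 0)), m).

tree(q(tree(m, 0), tree(m, 0)), m)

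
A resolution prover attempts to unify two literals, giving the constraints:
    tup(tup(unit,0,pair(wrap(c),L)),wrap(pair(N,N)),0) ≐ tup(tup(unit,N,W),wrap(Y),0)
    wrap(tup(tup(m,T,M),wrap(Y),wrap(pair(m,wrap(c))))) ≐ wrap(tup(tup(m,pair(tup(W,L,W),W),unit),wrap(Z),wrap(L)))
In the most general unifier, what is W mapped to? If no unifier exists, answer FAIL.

pair(wrap(c),pair(m,wrap(c)))

Decompose tup/3: tup(unit,0,pair(wrap(c),L)) ≐ tup(unit,N,W),  wrap(pair(N,N)) ≐ wrap(Y),  0 ≐ 0.
Decompose tup/3: unit ≐ unit,  0 ≐ N,  pair(wrap(c),L) ≐ W.
Delete trivial equation unit ≐ unit.
Bind N := 0; substituting into the one remaining equation that mentions N gives: wrap(pair(0,0)) ≐ wrap(Y).
Bind W := pair(wrap(c),L); substituting into the one remaining equation that mentions W gives: wrap(tup(tup(m,T,M),wrap(Y),wrap(pair(m,wrap(c))))) ≐ wrap(tup(tup(m,pair(tup(pair(wrap(c),L),L,pair(wrap(c),L)),pair(wrap(c),L)),unit),wrap(Z),wrap(L))).
Decompose wrap/1: pair(0,0) ≐ Y.
Bind Y := pair(0,0); substituting into the one remaining equation that mentions Y gives: wrap(tup(tup(m,T,M),wrap(pair(0,0)),wrap(pair(m,wrap(c))))) ≐ wrap(tup(tup(m,pair(tup(pair(wrap(c),L),L,pair(wrap(c),L)),pair(wrap(c),L)),unit),wrap(Z),wrap(L))).
Delete trivial equation 0 ≐ 0.
Decompose wrap/1: tup(tup(m,T,M),wrap(pair(0,0)),wrap(pair(m,wrap(c)))) ≐ tup(tup(m,pair(tup(pair(wrap(c),L),L,pair(wrap(c),L)),pair(wrap(c),L)),unit),wrap(Z),wrap(L)).
Decompose tup/3: tup(m,T,M) ≐ tup(m,pair(tup(pair(wrap(c),L),L,pair(wrap(c),L)),pair(wrap(c),L)),unit),  wrap(pair(0,0)) ≐ wrap(Z),  wrap(pair(m,wrap(c))) ≐ wrap(L).
Decompose tup/3: m ≐ m,  T ≐ pair(tup(pair(wrap(c),L),L,pair(wrap(c),L)),pair(wrap(c),L)),  M ≐ unit.
Delete trivial equation m ≐ m.
Bind T := pair(tup(pair(wrap(c),L),L,pair(wrap(c),L)),pair(wrap(c),L)); no other remaining equation mentions T.
Bind M := unit; no other remaining equation mentions M.
Decompose wrap/1: pair(0,0) ≐ Z.
Bind Z := pair(0,0); no other remaining equation mentions Z.
Decompose wrap/1: pair(m,wrap(c)) ≐ L.
Bind L := pair(m,wrap(c)). Substituting into the earlier bindings gives W := pair(wrap(c),pair(m,wrap(c))), T := pair(tup(pair(wrap(c),pair(m,wrap(c))),pair(m,wrap(c)),pair(wrap(c),pair(m,wrap(c)))),pair(wrap(c),pair(m,wrap(c)))).
MGU = { N := 0, W := pair(wrap(c),pair(m,wrap(c))), Y := pair(0,0), T := pair(tup(pair(wrap(c),pair(m,wrap(c))),pair(m,wrap(c)),pair(wrap(c),pair(m,wrap(c)))),pair(wrap(c),pair(m,wrap(c)))), M := unit, Z := pair(0,0), L := pair(m,wrap(c)) }, so W := pair(wrap(c),pair(m,wrap(c))).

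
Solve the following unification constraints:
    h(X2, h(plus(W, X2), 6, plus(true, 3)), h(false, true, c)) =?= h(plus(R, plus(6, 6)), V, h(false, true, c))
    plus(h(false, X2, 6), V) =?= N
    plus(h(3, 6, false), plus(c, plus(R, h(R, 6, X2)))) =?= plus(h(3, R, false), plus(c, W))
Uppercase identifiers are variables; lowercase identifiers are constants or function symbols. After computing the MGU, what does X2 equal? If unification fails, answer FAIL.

plus(6, plus(6, 6))

Decompose h/3: X2 =?= plus(R, plus(6, 6)),  h(plus(W, X2), 6, plus(true, 3)) =?= V,  h(false, true, c) =?= h(false, true, c).
Bind X2 := plus(R, plus(6, 6)); substituting into the 3 remaining equations that mention X2 gives: h(plus(W, plus(R, plus(6, 6))), 6, plus(true, 3)) =?= V,  plus(h(false, plus(R, plus(6, 6)), 6), V) =?= N,  plus(h(3, 6, false), plus(c, plus(R, h(R, 6, plus(R, plus(6, 6)))))) =?= plus(h(3, R, false), plus(c, W)).
Bind V := h(plus(W, plus(R, plus(6, 6))), 6, plus(true, 3)); substituting into the one remaining equation that mentions V gives: plus(h(false, plus(R, plus(6, 6)), 6), h(plus(W, plus(R, plus(6, 6))), 6, plus(true, 3))) =?= N.
Delete trivial equation h(false, true, c) =?= h(false, true, c).
Bind N := plus(h(false, plus(R, plus(6, 6)), 6), h(plus(W, plus(R, plus(6, 6))), 6, plus(true, 3))); no other remaining equation mentions N.
Decompose plus/2: h(3, 6, false) =?= h(3, R, false),  plus(c, plus(R, h(R, 6, plus(R, plus(6, 6))))) =?= plus(c, W).
Decompose h/3: 3 =?= 3,  6 =?= R,  false =?= false.
Delete trivial equation 3 =?= 3.
Bind R := 6; substituting into the one remaining equation that mentions R gives: plus(c, plus(6, h(6, 6, plus(6, plus(6, 6))))) =?= plus(c, W). Substituting into the earlier bindings gives X2 := plus(6, plus(6, 6)), V := h(plus(W, plus(6, plus(6, 6))), 6, plus(true, 3)), N := plus(h(false, plus(6, plus(6, 6)), 6), h(plus(W, plus(6, plus(6, 6))), 6, plus(true, 3))).
Delete trivial equation false =?= false.
Decompose plus/2: c =?= c,  plus(6, h(6, 6, plus(6, plus(6, 6)))) =?= W.
Delete trivial equation c =?= c.
Bind W := plus(6, h(6, 6, plus(6, plus(6, 6)))). Substituting into the earlier bindings gives V := h(plus(plus(6, h(6, 6, plus(6, plus(6, 6)))), plus(6, plus(6, 6))), 6, plus(true, 3)), N := plus(h(false, plus(6, plus(6, 6)), 6), h(plus(plus(6, h(6, 6, plus(6, plus(6, 6)))), plus(6, plus(6, 6))), 6, plus(true, 3))).
MGU = { X2 -> plus(6, plus(6, 6)), V -> h(plus(plus(6, h(6, 6, plus(6, plus(6, 6)))), plus(6, plus(6, 6))), 6, plus(true, 3)), N -> plus(h(false, plus(6, plus(6, 6)), 6), h(plus(plus(6, h(6, 6, plus(6, plus(6, 6)))), plus(6, plus(6, 6))), 6, plus(true, 3))), R -> 6, W -> plus(6, h(6, 6, plus(6, plus(6, 6)))) }, so X2 -> plus(6, plus(6, 6)).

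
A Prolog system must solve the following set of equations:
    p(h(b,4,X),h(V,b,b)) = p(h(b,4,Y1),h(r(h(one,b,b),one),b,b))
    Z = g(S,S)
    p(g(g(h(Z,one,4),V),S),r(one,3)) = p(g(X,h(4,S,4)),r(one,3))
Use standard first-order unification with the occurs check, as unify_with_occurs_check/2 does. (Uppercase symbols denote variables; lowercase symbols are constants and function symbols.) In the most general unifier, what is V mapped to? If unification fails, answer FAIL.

FAIL

Decompose p/2: h(b,4,X) = h(b,4,Y1),  h(V,b,b) = h(r(h(one,b,b),one),b,b).
Decompose h/3: b = b,  4 = 4,  X = Y1.
Delete trivial equation b = b.
Delete trivial equation 4 = 4.
Bind X := Y1; substituting into the one remaining equation that mentions X gives: p(g(g(h(Z,one,4),V),S),r(one,3)) = p(g(Y1,h(4,S,4)),r(one,3)).
Decompose h/3: V = r(h(one,b,b),one),  b = b,  b = b.
Bind V := r(h(one,b,b),one); substituting into the one remaining equation that mentions V gives: p(g(g(h(Z,one,4),r(h(one,b,b),one)),S),r(one,3)) = p(g(Y1,h(4,S,4)),r(one,3)).
Delete trivial equation b = b.
Delete trivial equation b = b.
Bind Z := g(S,S); substituting into the remaining equation gives: p(g(g(h(g(S,S),one,4),r(h(one,b,b),one)),S),r(one,3)) = p(g(Y1,h(4,S,4)),r(one,3)).
Decompose p/2: g(g(h(g(S,S),one,4),r(h(one,b,b),one)),S) = g(Y1,h(4,S,4)),  r(one,3) = r(one,3).
Decompose g/2: g(h(g(S,S),one,4),r(h(one,b,b),one)) = Y1,  S = h(4,S,4).
Bind Y1 := g(h(g(S,S),one,4),r(h(one,b,b),one)); no other remaining equation mentions Y1. Substituting into the earlier binding gives X := g(h(g(S,S),one,4),r(h(one,b,b),one)).
Occurs check fails: S occurs in h(4,S,4); the equation S = h(4,S,4) has no finite solution.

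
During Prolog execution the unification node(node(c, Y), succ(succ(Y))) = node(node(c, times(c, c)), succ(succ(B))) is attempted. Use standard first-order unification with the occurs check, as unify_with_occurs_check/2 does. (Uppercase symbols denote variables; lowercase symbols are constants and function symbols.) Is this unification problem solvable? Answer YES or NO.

Decompose node/2: node(c, Y) = node(c, times(c, c)),  succ(succ(Y)) = succ(succ(B)).
Decompose node/2: c = c,  Y = times(c, c).
Delete trivial equation c = c.
Bind Y := times(c, c); substituting into the remaining equation gives: succ(succ(times(c, c))) = succ(succ(B)).
Decompose succ/1: succ(times(c, c)) = succ(B).
Decompose succ/1: times(c, c) = B.
Bind B := times(c, c).
No equations remain and no clash or occurs-check failure arose, so a unifier exists.

YES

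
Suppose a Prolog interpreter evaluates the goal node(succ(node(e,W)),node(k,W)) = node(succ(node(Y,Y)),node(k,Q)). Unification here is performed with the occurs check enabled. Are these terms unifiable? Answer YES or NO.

Decompose node/2: succ(node(e,W)) = succ(node(Y,Y)),  node(k,W) = node(k,Q).
Decompose succ/1: node(e,W) = node(Y,Y).
Decompose node/2: e = Y,  W = Y.
Bind Y := e; substituting into the one remaining equation that mentions Y gives: W = e.
Bind W := e; substituting into the remaining equation gives: node(k,e) = node(k,Q).
Decompose node/2: k = k,  e = Q.
Delete trivial equation k = k.
Bind Q := e.
No equations remain and no clash or occurs-check failure arose, so a unifier exists.

YES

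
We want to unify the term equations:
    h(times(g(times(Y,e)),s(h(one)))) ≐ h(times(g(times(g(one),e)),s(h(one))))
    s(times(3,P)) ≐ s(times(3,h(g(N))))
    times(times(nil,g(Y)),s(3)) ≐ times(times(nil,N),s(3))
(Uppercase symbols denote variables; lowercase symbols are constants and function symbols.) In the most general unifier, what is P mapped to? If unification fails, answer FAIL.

h(g(g(g(one))))

Decompose h/1: times(g(times(Y,e)),s(h(one))) ≐ times(g(times(g(one),e)),s(h(one))).
Decompose times/2: g(times(Y,e)) ≐ g(times(g(one),e)),  s(h(one)) ≐ s(h(one)).
Decompose g/1: times(Y,e) ≐ times(g(one),e).
Decompose times/2: Y ≐ g(one),  e ≐ e.
Bind Y := g(one); substituting into the one remaining equation that mentions Y gives: times(times(nil,g(g(one))),s(3)) ≐ times(times(nil,N),s(3)).
Delete trivial equation e ≐ e.
Delete trivial equation s(h(one)) ≐ s(h(one)).
Decompose s/1: times(3,P) ≐ times(3,h(g(N))).
Decompose times/2: 3 ≐ 3,  P ≐ h(g(N)).
Delete trivial equation 3 ≐ 3.
Bind P := h(g(N)); no other remaining equation mentions P.
Decompose times/2: times(nil,g(g(one))) ≐ times(nil,N),  s(3) ≐ s(3).
Decompose times/2: nil ≐ nil,  g(g(one)) ≐ N.
Delete trivial equation nil ≐ nil.
Bind N := g(g(one)); no other remaining equation mentions N. Substituting into the earlier binding gives P := h(g(g(g(one)))).
Delete trivial equation s(3) ≐ s(3).
MGU = { Y := g(one), P := h(g(g(g(one)))), N := g(g(one)) }, so P := h(g(g(g(one)))).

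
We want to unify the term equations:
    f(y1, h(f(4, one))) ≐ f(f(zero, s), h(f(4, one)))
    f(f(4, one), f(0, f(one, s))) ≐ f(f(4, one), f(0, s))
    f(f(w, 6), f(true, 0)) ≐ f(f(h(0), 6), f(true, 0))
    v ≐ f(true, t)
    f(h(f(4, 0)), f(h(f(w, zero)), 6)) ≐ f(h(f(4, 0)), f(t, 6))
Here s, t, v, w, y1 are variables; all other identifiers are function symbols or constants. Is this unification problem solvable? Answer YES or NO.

NO

Decompose f/2: y1 ≐ f(zero, s),  h(f(4, one)) ≐ h(f(4, one)).
Bind y1 := f(zero, s); no other remaining equation mentions y1.
Delete trivial equation h(f(4, one)) ≐ h(f(4, one)).
Decompose f/2: f(4, one) ≐ f(4, one),  f(0, f(one, s)) ≐ f(0, s).
Delete trivial equation f(4, one) ≐ f(4, one).
Decompose f/2: 0 ≐ 0,  f(one, s) ≐ s.
Delete trivial equation 0 ≐ 0.
Occurs check fails: s occurs in f(one, s); the equation s ≐ f(one, s) has no finite solution.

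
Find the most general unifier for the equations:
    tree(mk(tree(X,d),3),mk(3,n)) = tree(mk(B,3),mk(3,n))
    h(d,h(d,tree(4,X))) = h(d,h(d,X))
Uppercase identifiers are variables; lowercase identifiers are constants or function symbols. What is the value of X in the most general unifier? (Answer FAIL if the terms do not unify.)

Decompose tree/2: mk(tree(X,d),3) = mk(B,3),  mk(3,n) = mk(3,n).
Decompose mk/2: tree(X,d) = B,  3 = 3.
Bind B := tree(X,d); no other remaining equation mentions B.
Delete trivial equation 3 = 3.
Delete trivial equation mk(3,n) = mk(3,n).
Decompose h/2: d = d,  h(d,tree(4,X)) = h(d,X).
Delete trivial equation d = d.
Decompose h/2: d = d,  tree(4,X) = X.
Delete trivial equation d = d.
Occurs check fails: X occurs in tree(4,X); the equation X = tree(4,X) has no finite solution.

FAIL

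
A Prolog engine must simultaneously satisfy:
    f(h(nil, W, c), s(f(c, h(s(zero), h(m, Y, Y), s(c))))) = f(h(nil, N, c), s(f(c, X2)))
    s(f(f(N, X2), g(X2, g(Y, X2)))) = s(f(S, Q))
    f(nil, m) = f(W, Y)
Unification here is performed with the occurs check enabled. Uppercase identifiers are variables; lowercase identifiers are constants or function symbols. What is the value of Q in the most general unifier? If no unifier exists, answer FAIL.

Decompose f/2: h(nil, W, c) = h(nil, N, c),  s(f(c, h(s(zero), h(m, Y, Y), s(c)))) = s(f(c, X2)).
Decompose h/3: nil = nil,  W = N,  c = c.
Delete trivial equation nil = nil.
Bind W := N; substituting into the one remaining equation that mentions W gives: f(nil, m) = f(N, Y).
Delete trivial equation c = c.
Decompose s/1: f(c, h(s(zero), h(m, Y, Y), s(c))) = f(c, X2).
Decompose f/2: c = c,  h(s(zero), h(m, Y, Y), s(c)) = X2.
Delete trivial equation c = c.
Bind X2 := h(s(zero), h(m, Y, Y), s(c)); substituting into the one remaining equation that mentions X2 gives: s(f(f(N, h(s(zero), h(m, Y, Y), s(c))), g(h(s(zero), h(m, Y, Y), s(c)), g(Y, h(s(zero), h(m, Y, Y), s(c)))))) = s(f(S, Q)).
Decompose s/1: f(f(N, h(s(zero), h(m, Y, Y), s(c))), g(h(s(zero), h(m, Y, Y), s(c)), g(Y, h(s(zero), h(m, Y, Y), s(c))))) = f(S, Q).
Decompose f/2: f(N, h(s(zero), h(m, Y, Y), s(c))) = S,  g(h(s(zero), h(m, Y, Y), s(c)), g(Y, h(s(zero), h(m, Y, Y), s(c)))) = Q.
Bind S := f(N, h(s(zero), h(m, Y, Y), s(c))); no other remaining equation mentions S.
Bind Q := g(h(s(zero), h(m, Y, Y), s(c)), g(Y, h(s(zero), h(m, Y, Y), s(c)))); no other remaining equation mentions Q.
Decompose f/2: nil = N,  m = Y.
Bind N := nil; no other remaining equation mentions N. Substituting into the earlier bindings gives W := nil, S := f(nil, h(s(zero), h(m, Y, Y), s(c))).
Bind Y := m. Substituting into the earlier bindings gives X2 := h(s(zero), h(m, m, m), s(c)), S := f(nil, h(s(zero), h(m, m, m), s(c))), Q := g(h(s(zero), h(m, m, m), s(c)), g(m, h(s(zero), h(m, m, m), s(c)))).
MGU = { W ↦ nil, X2 ↦ h(s(zero), h(m, m, m), s(c)), S ↦ f(nil, h(s(zero), h(m, m, m), s(c))), Q ↦ g(h(s(zero), h(m, m, m), s(c)), g(m, h(s(zero), h(m, m, m), s(c)))), N ↦ nil, Y ↦ m }, so Q ↦ g(h(s(zero), h(m, m, m), s(c)), g(m, h(s(zero), h(m, m, m), s(c)))).

g(h(s(zero), h(m, m, m), s(c)), g(m, h(s(zero), h(m, m, m), s(c))))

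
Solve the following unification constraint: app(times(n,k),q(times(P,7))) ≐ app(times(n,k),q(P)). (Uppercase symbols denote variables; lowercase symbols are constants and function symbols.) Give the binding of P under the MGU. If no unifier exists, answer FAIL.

Decompose app/2: times(n,k) ≐ times(n,k),  q(times(P,7)) ≐ q(P).
Delete trivial equation times(n,k) ≐ times(n,k).
Decompose q/1: times(P,7) ≐ P.
Occurs check fails: P occurs in times(P,7); the equation P ≐ times(P,7) has no finite solution.

FAIL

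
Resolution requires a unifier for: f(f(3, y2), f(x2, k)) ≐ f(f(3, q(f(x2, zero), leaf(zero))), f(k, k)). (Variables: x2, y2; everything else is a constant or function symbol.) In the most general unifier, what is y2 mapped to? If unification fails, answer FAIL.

q(f(k, zero), leaf(zero))

Decompose f/2: f(3, y2) ≐ f(3, q(f(x2, zero), leaf(zero))),  f(x2, k) ≐ f(k, k).
Decompose f/2: 3 ≐ 3,  y2 ≐ q(f(x2, zero), leaf(zero)).
Delete trivial equation 3 ≐ 3.
Bind y2 := q(f(x2, zero), leaf(zero)); no other remaining equation mentions y2.
Decompose f/2: x2 ≐ k,  k ≐ k.
Bind x2 := k; no other remaining equation mentions x2. Substituting into the earlier binding gives y2 := q(f(k, zero), leaf(zero)).
Delete trivial equation k ≐ k.
MGU = { y2 ↦ q(f(k, zero), leaf(zero)), x2 ↦ k }, so y2 ↦ q(f(k, zero), leaf(zero)).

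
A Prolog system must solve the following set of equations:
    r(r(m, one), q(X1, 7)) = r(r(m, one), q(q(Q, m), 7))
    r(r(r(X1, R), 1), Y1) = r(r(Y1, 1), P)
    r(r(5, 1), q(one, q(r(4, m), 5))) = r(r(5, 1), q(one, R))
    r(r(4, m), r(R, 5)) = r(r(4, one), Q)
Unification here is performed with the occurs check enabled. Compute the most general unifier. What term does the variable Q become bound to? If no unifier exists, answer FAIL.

Decompose r/2: r(m, one) = r(m, one),  q(X1, 7) = q(q(Q, m), 7).
Delete trivial equation r(m, one) = r(m, one).
Decompose q/2: X1 = q(Q, m),  7 = 7.
Bind X1 := q(Q, m); substituting into the one remaining equation that mentions X1 gives: r(r(r(q(Q, m), R), 1), Y1) = r(r(Y1, 1), P).
Delete trivial equation 7 = 7.
Decompose r/2: r(r(q(Q, m), R), 1) = r(Y1, 1),  Y1 = P.
Decompose r/2: r(q(Q, m), R) = Y1,  1 = 1.
Bind Y1 := r(q(Q, m), R); substituting into the one remaining equation that mentions Y1 gives: r(q(Q, m), R) = P.
Delete trivial equation 1 = 1.
Bind P := r(q(Q, m), R); no other remaining equation mentions P.
Decompose r/2: r(5, 1) = r(5, 1),  q(one, q(r(4, m), 5)) = q(one, R).
Delete trivial equation r(5, 1) = r(5, 1).
Decompose q/2: one = one,  q(r(4, m), 5) = R.
Delete trivial equation one = one.
Bind R := q(r(4, m), 5); substituting into the remaining equation gives: r(r(4, m), r(q(r(4, m), 5), 5)) = r(r(4, one), Q). Substituting into the earlier bindings gives Y1 := r(q(Q, m), q(r(4, m), 5)), P := r(q(Q, m), q(r(4, m), 5)).
Decompose r/2: r(4, m) = r(4, one),  r(q(r(4, m), 5), 5) = Q.
Decompose r/2: 4 = 4,  m = one.
Delete trivial equation 4 = 4.
Clash: constants m and one differ; no unifier exists.

FAIL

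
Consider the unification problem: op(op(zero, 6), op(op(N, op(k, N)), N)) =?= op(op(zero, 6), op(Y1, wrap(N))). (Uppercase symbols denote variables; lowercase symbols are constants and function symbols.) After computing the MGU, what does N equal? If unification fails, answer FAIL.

Decompose op/2: op(zero, 6) =?= op(zero, 6),  op(op(N, op(k, N)), N) =?= op(Y1, wrap(N)).
Delete trivial equation op(zero, 6) =?= op(zero, 6).
Decompose op/2: op(N, op(k, N)) =?= Y1,  N =?= wrap(N).
Bind Y1 := op(N, op(k, N)); no other remaining equation mentions Y1.
Occurs check fails: N occurs in wrap(N); the equation N =?= wrap(N) has no finite solution.

FAIL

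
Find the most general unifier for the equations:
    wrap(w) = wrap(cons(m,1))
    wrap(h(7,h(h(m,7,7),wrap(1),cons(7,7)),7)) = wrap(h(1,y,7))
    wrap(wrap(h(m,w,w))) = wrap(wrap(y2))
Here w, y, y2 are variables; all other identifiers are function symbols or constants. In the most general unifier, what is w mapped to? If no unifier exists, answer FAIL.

Decompose wrap/1: w = cons(m,1).
Bind w := cons(m,1); substituting into the one remaining equation that mentions w gives: wrap(wrap(h(m,cons(m,1),cons(m,1)))) = wrap(wrap(y2)).
Decompose wrap/1: h(7,h(h(m,7,7),wrap(1),cons(7,7)),7) = h(1,y,7).
Decompose h/3: 7 = 1,  h(h(m,7,7),wrap(1),cons(7,7)) = y,  7 = 7.
Clash: constants 7 and 1 differ; no unifier exists.

FAIL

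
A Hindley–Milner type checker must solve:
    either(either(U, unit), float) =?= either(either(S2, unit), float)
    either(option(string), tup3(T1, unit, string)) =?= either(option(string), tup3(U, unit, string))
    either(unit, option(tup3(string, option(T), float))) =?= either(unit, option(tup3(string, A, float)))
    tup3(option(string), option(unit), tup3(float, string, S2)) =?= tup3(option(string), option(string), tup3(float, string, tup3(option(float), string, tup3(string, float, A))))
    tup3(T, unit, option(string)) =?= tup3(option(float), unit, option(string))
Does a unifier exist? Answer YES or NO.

Decompose either/2: either(U, unit) =?= either(S2, unit),  float =?= float.
Decompose either/2: U =?= S2,  unit =?= unit.
Bind U := S2; substituting into the one remaining equation that mentions U gives: either(option(string), tup3(T1, unit, string)) =?= either(option(string), tup3(S2, unit, string)).
Delete trivial equation unit =?= unit.
Delete trivial equation float =?= float.
Decompose either/2: option(string) =?= option(string),  tup3(T1, unit, string) =?= tup3(S2, unit, string).
Delete trivial equation option(string) =?= option(string).
Decompose tup3/3: T1 =?= S2,  unit =?= unit,  string =?= string.
Bind T1 := S2; no other remaining equation mentions T1.
Delete trivial equation unit =?= unit.
Delete trivial equation string =?= string.
Decompose either/2: unit =?= unit,  option(tup3(string, option(T), float)) =?= option(tup3(string, A, float)).
Delete trivial equation unit =?= unit.
Decompose option/1: tup3(string, option(T), float) =?= tup3(string, A, float).
Decompose tup3/3: string =?= string,  option(T) =?= A,  float =?= float.
Delete trivial equation string =?= string.
Bind A := option(T); substituting into the one remaining equation that mentions A gives: tup3(option(string), option(unit), tup3(float, string, S2)) =?= tup3(option(string), option(string), tup3(float, string, tup3(option(float), string, tup3(string, float, option(T))))).
Delete trivial equation float =?= float.
Decompose tup3/3: option(string) =?= option(string),  option(unit) =?= option(string),  tup3(float, string, S2) =?= tup3(float, string, tup3(option(float), string, tup3(string, float, option(T)))).
Delete trivial equation option(string) =?= option(string).
Decompose option/1: unit =?= string.
Clash: constants unit and string differ; no unifier exists.

NO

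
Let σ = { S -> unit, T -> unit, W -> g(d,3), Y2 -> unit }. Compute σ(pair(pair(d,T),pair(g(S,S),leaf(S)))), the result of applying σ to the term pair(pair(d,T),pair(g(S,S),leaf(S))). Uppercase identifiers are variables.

Replace each occurrence of S with unit.
Replace each occurrence of T with unit.
Result: pair(pair(d,unit),pair(g(unit,unit),leaf(unit))).

pair(pair(d,unit),pair(g(unit,unit),leaf(unit)))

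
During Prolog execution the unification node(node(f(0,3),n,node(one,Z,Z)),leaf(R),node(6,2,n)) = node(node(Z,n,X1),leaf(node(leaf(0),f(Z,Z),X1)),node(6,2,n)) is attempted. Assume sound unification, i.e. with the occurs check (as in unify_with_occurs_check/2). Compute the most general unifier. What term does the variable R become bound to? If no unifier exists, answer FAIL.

node(leaf(0),f(f(0,3),f(0,3)),node(one,f(0,3),f(0,3)))

Decompose node/3: node(f(0,3),n,node(one,Z,Z)) = node(Z,n,X1),  leaf(R) = leaf(node(leaf(0),f(Z,Z),X1)),  node(6,2,n) = node(6,2,n).
Decompose node/3: f(0,3) = Z,  n = n,  node(one,Z,Z) = X1.
Bind Z := f(0,3); substituting into the 2 remaining equations that mention Z gives: node(one,f(0,3),f(0,3)) = X1,  leaf(R) = leaf(node(leaf(0),f(f(0,3),f(0,3)),X1)).
Delete trivial equation n = n.
Bind X1 := node(one,f(0,3),f(0,3)); substituting into the one remaining equation that mentions X1 gives: leaf(R) = leaf(node(leaf(0),f(f(0,3),f(0,3)),node(one,f(0,3),f(0,3)))).
Decompose leaf/1: R = node(leaf(0),f(f(0,3),f(0,3)),node(one,f(0,3),f(0,3))).
Bind R := node(leaf(0),f(f(0,3),f(0,3)),node(one,f(0,3),f(0,3))); no other remaining equation mentions R.
Delete trivial equation node(6,2,n) = node(6,2,n).
MGU = { Z = f(0,3), X1 = node(one,f(0,3),f(0,3)), R = node(leaf(0),f(f(0,3),f(0,3)),node(one,f(0,3),f(0,3))) }, so R = node(leaf(0),f(f(0,3),f(0,3)),node(one,f(0,3),f(0,3))).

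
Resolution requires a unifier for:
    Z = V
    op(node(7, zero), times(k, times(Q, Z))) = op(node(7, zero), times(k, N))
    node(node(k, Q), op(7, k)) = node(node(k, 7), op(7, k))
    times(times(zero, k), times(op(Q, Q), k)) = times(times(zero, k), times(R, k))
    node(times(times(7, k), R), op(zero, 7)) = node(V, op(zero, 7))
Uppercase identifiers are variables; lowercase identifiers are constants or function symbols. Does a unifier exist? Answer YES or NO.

YES

Bind Z := V; substituting into the one remaining equation that mentions Z gives: op(node(7, zero), times(k, times(Q, V))) = op(node(7, zero), times(k, N)).
Decompose op/2: node(7, zero) = node(7, zero),  times(k, times(Q, V)) = times(k, N).
Delete trivial equation node(7, zero) = node(7, zero).
Decompose times/2: k = k,  times(Q, V) = N.
Delete trivial equation k = k.
Bind N := times(Q, V); no other remaining equation mentions N.
Decompose node/2: node(k, Q) = node(k, 7),  op(7, k) = op(7, k).
Decompose node/2: k = k,  Q = 7.
Delete trivial equation k = k.
Bind Q := 7; substituting into the one remaining equation that mentions Q gives: times(times(zero, k), times(op(7, 7), k)) = times(times(zero, k), times(R, k)). Substituting into the earlier binding gives N := times(7, V).
Delete trivial equation op(7, k) = op(7, k).
Decompose times/2: times(zero, k) = times(zero, k),  times(op(7, 7), k) = times(R, k).
Delete trivial equation times(zero, k) = times(zero, k).
Decompose times/2: op(7, 7) = R,  k = k.
Bind R := op(7, 7); substituting into the one remaining equation that mentions R gives: node(times(times(7, k), op(7, 7)), op(zero, 7)) = node(V, op(zero, 7)).
Delete trivial equation k = k.
Decompose node/2: times(times(7, k), op(7, 7)) = V,  op(zero, 7) = op(zero, 7).
Bind V := times(times(7, k), op(7, 7)); no other remaining equation mentions V. Substituting into the earlier bindings gives Z := times(times(7, k), op(7, 7)), N := times(7, times(times(7, k), op(7, 7))).
Delete trivial equation op(zero, 7) = op(zero, 7).
No equations remain and no clash or occurs-check failure arose, so a unifier exists.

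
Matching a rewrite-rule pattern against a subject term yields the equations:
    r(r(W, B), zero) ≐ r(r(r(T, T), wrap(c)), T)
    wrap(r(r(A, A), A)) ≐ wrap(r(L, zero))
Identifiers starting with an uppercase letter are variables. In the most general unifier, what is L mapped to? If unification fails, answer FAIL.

Decompose r/2: r(W, B) ≐ r(r(T, T), wrap(c)),  zero ≐ T.
Decompose r/2: W ≐ r(T, T),  B ≐ wrap(c).
Bind W := r(T, T); no other remaining equation mentions W.
Bind B := wrap(c); no other remaining equation mentions B.
Bind T := zero; no other remaining equation mentions T. Substituting into the earlier binding gives W := r(zero, zero).
Decompose wrap/1: r(r(A, A), A) ≐ r(L, zero).
Decompose r/2: r(A, A) ≐ L,  A ≐ zero.
Bind L := r(A, A); no other remaining equation mentions L.
Bind A := zero. Substituting into the earlier binding gives L := r(zero, zero).
MGU = { W := r(zero, zero), B := wrap(c), T := zero, L := r(zero, zero), A := zero }, so L := r(zero, zero).

r(zero, zero)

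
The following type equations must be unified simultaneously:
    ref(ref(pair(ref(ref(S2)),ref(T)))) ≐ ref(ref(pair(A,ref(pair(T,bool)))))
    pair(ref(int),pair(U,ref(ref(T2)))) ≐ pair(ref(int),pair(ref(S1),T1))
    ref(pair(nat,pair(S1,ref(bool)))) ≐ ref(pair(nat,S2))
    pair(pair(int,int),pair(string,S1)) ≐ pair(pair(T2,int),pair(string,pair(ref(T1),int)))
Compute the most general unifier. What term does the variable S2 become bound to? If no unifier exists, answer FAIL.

FAIL

Decompose ref/1: ref(pair(ref(ref(S2)),ref(T))) ≐ ref(pair(A,ref(pair(T,bool)))).
Decompose ref/1: pair(ref(ref(S2)),ref(T)) ≐ pair(A,ref(pair(T,bool))).
Decompose pair/2: ref(ref(S2)) ≐ A,  ref(T) ≐ ref(pair(T,bool)).
Bind A := ref(ref(S2)); no other remaining equation mentions A.
Decompose ref/1: T ≐ pair(T,bool).
Occurs check fails: T occurs in pair(T,bool); the equation T ≐ pair(T,bool) has no finite solution.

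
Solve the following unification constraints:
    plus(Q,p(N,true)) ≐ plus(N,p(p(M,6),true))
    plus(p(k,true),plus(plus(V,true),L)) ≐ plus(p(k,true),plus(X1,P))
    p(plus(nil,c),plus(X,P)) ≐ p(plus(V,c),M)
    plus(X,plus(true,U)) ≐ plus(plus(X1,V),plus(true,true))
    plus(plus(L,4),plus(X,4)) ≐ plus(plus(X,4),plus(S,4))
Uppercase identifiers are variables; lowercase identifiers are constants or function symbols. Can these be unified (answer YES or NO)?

YES

Decompose plus/2: Q ≐ N,  p(N,true) ≐ p(p(M,6),true).
Bind Q := N; no other remaining equation mentions Q.
Decompose p/2: N ≐ p(M,6),  true ≐ true.
Bind N := p(M,6); no other remaining equation mentions N. Substituting into the earlier binding gives Q := p(M,6).
Delete trivial equation true ≐ true.
Decompose plus/2: p(k,true) ≐ p(k,true),  plus(plus(V,true),L) ≐ plus(X1,P).
Delete trivial equation p(k,true) ≐ p(k,true).
Decompose plus/2: plus(V,true) ≐ X1,  L ≐ P.
Bind X1 := plus(V,true); substituting into the one remaining equation that mentions X1 gives: plus(X,plus(true,U)) ≐ plus(plus(plus(V,true),V),plus(true,true)).
Bind L := P; substituting into the one remaining equation that mentions L gives: plus(plus(P,4),plus(X,4)) ≐ plus(plus(X,4),plus(S,4)).
Decompose p/2: plus(nil,c) ≐ plus(V,c),  plus(X,P) ≐ M.
Decompose plus/2: nil ≐ V,  c ≐ c.
Bind V := nil; substituting into the one remaining equation that mentions V gives: plus(X,plus(true,U)) ≐ plus(plus(plus(nil,true),nil),plus(true,true)). Substituting into the earlier binding gives X1 := plus(nil,true).
Delete trivial equation c ≐ c.
Bind M := plus(X,P); no other remaining equation mentions M. Substituting into the earlier bindings gives Q := p(plus(X,P),6), N := p(plus(X,P),6).
Decompose plus/2: X ≐ plus(plus(nil,true),nil),  plus(true,U) ≐ plus(true,true).
Bind X := plus(plus(nil,true),nil); substituting into the one remaining equation that mentions X gives: plus(plus(P,4),plus(plus(plus(nil,true),nil),4)) ≐ plus(plus(plus(plus(nil,true),nil),4),plus(S,4)). Substituting into the earlier bindings gives Q := p(plus(plus(plus(nil,true),nil),P),6), N := p(plus(plus(plus(nil,true),nil),P),6), M := plus(plus(plus(nil,true),nil),P).
Decompose plus/2: true ≐ true,  U ≐ true.
Delete trivial equation true ≐ true.
Bind U := true; no other remaining equation mentions U.
Decompose plus/2: plus(P,4) ≐ plus(plus(plus(nil,true),nil),4),  plus(plus(plus(nil,true),nil),4) ≐ plus(S,4).
Decompose plus/2: P ≐ plus(plus(nil,true),nil),  4 ≐ 4.
Bind P := plus(plus(nil,true),nil); no other remaining equation mentions P. Substituting into the earlier bindings gives Q := p(plus(plus(plus(nil,true),nil),plus(plus(nil,true),nil)),6), N := p(plus(plus(plus(nil,true),nil),plus(plus(nil,true),nil)),6), L := plus(plus(nil,true),nil), M := plus(plus(plus(nil,true),nil),plus(plus(nil,true),nil)).
Delete trivial equation 4 ≐ 4.
Decompose plus/2: plus(plus(nil,true),nil) ≐ S,  4 ≐ 4.
Bind S := plus(plus(nil,true),nil); no other remaining equation mentions S.
Delete trivial equation 4 ≐ 4.
No equations remain and no clash or occurs-check failure arose, so a unifier exists.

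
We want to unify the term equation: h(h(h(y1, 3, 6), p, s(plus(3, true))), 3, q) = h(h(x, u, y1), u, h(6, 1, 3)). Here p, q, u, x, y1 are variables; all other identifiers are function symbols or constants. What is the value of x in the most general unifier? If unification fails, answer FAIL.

Decompose h/3: h(h(y1, 3, 6), p, s(plus(3, true))) = h(x, u, y1),  3 = u,  q = h(6, 1, 3).
Decompose h/3: h(y1, 3, 6) = x,  p = u,  s(plus(3, true)) = y1.
Bind x := h(y1, 3, 6); no other remaining equation mentions x.
Bind p := u; no other remaining equation mentions p.
Bind y1 := s(plus(3, true)); no other remaining equation mentions y1. Substituting into the earlier binding gives x := h(s(plus(3, true)), 3, 6).
Bind u := 3; no other remaining equation mentions u. Substituting into the earlier binding gives p := 3.
Bind q := h(6, 1, 3).
MGU = { x -> h(s(plus(3, true)), 3, 6), p -> 3, y1 -> s(plus(3, true)), u -> 3, q -> h(6, 1, 3) }, so x -> h(s(plus(3, true)), 3, 6).

h(s(plus(3, true)), 3, 6)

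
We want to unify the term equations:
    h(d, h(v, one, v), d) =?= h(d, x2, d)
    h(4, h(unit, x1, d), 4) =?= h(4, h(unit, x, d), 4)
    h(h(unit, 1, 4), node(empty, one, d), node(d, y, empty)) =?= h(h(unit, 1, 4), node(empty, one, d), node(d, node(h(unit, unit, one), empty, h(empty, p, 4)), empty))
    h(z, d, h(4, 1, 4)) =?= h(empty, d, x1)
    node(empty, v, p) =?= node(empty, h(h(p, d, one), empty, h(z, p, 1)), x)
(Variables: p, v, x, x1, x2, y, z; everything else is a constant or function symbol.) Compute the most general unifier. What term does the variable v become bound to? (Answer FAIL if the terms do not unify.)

Decompose h/3: d =?= d,  h(v, one, v) =?= x2,  d =?= d.
Delete trivial equation d =?= d.
Bind x2 := h(v, one, v); no other remaining equation mentions x2.
Delete trivial equation d =?= d.
Decompose h/3: 4 =?= 4,  h(unit, x1, d) =?= h(unit, x, d),  4 =?= 4.
Delete trivial equation 4 =?= 4.
Decompose h/3: unit =?= unit,  x1 =?= x,  d =?= d.
Delete trivial equation unit =?= unit.
Bind x1 := x; substituting into the one remaining equation that mentions x1 gives: h(z, d, h(4, 1, 4)) =?= h(empty, d, x).
Delete trivial equation d =?= d.
Delete trivial equation 4 =?= 4.
Decompose h/3: h(unit, 1, 4) =?= h(unit, 1, 4),  node(empty, one, d) =?= node(empty, one, d),  node(d, y, empty) =?= node(d, node(h(unit, unit, one), empty, h(empty, p, 4)), empty).
Delete trivial equation h(unit, 1, 4) =?= h(unit, 1, 4).
Delete trivial equation node(empty, one, d) =?= node(empty, one, d).
Decompose node/3: d =?= d,  y =?= node(h(unit, unit, one), empty, h(empty, p, 4)),  empty =?= empty.
Delete trivial equation d =?= d.
Bind y := node(h(unit, unit, one), empty, h(empty, p, 4)); no other remaining equation mentions y.
Delete trivial equation empty =?= empty.
Decompose h/3: z =?= empty,  d =?= d,  h(4, 1, 4) =?= x.
Bind z := empty; substituting into the one remaining equation that mentions z gives: node(empty, v, p) =?= node(empty, h(h(p, d, one), empty, h(empty, p, 1)), x).
Delete trivial equation d =?= d.
Bind x := h(4, 1, 4); substituting into the remaining equation gives: node(empty, v, p) =?= node(empty, h(h(p, d, one), empty, h(empty, p, 1)), h(4, 1, 4)). Substituting into the earlier binding gives x1 := h(4, 1, 4).
Decompose node/3: empty =?= empty,  v =?= h(h(p, d, one), empty, h(empty, p, 1)),  p =?= h(4, 1, 4).
Delete trivial equation empty =?= empty.
Bind v := h(h(p, d, one), empty, h(empty, p, 1)); no other remaining equation mentions v. Substituting into the earlier binding gives x2 := h(h(h(p, d, one), empty, h(empty, p, 1)), one, h(h(p, d, one), empty, h(empty, p, 1))).
Bind p := h(4, 1, 4). Substituting into the earlier bindings gives x2 := h(h(h(h(4, 1, 4), d, one), empty, h(empty, h(4, 1, 4), 1)), one, h(h(h(4, 1, 4), d, one), empty, h(empty, h(4, 1, 4), 1))), y := node(h(unit, unit, one), empty, h(empty, h(4, 1, 4), 4)), v := h(h(h(4, 1, 4), d, one), empty, h(empty, h(4, 1, 4), 1)).
MGU = { x2 := h(h(h(h(4, 1, 4), d, one), empty, h(empty, h(4, 1, 4), 1)), one, h(h(h(4, 1, 4), d, one), empty, h(empty, h(4, 1, 4), 1))), x1 := h(4, 1, 4), y := node(h(unit, unit, one), empty, h(empty, h(4, 1, 4), 4)), z := empty, x := h(4, 1, 4), v := h(h(h(4, 1, 4), d, one), empty, h(empty, h(4, 1, 4), 1)), p := h(4, 1, 4) }, so v := h(h(h(4, 1, 4), d, one), empty, h(empty, h(4, 1, 4), 1)).

h(h(h(4, 1, 4), d, one), empty, h(empty, h(4, 1, 4), 1))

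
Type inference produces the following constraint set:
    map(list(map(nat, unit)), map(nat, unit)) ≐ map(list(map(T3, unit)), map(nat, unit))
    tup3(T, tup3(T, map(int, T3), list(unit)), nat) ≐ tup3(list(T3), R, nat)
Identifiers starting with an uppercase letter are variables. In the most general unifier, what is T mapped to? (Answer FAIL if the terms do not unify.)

Decompose map/2: list(map(nat, unit)) ≐ list(map(T3, unit)),  map(nat, unit) ≐ map(nat, unit).
Decompose list/1: map(nat, unit) ≐ map(T3, unit).
Decompose map/2: nat ≐ T3,  unit ≐ unit.
Bind T3 := nat; substituting into the one remaining equation that mentions T3 gives: tup3(T, tup3(T, map(int, nat), list(unit)), nat) ≐ tup3(list(nat), R, nat).
Delete trivial equation unit ≐ unit.
Delete trivial equation map(nat, unit) ≐ map(nat, unit).
Decompose tup3/3: T ≐ list(nat),  tup3(T, map(int, nat), list(unit)) ≐ R,  nat ≐ nat.
Bind T := list(nat); substituting into the one remaining equation that mentions T gives: tup3(list(nat), map(int, nat), list(unit)) ≐ R.
Bind R := tup3(list(nat), map(int, nat), list(unit)); no other remaining equation mentions R.
Delete trivial equation nat ≐ nat.
MGU = { T3 -> nat, T -> list(nat), R -> tup3(list(nat), map(int, nat), list(unit)) }, so T -> list(nat).

list(nat)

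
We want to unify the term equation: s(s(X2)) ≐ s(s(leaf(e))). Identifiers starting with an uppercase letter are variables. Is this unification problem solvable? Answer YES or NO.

Decompose s/1: s(X2) ≐ s(leaf(e)).
Decompose s/1: X2 ≐ leaf(e).
Bind X2 := leaf(e).
No equations remain and no clash or occurs-check failure arose, so a unifier exists.

YES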